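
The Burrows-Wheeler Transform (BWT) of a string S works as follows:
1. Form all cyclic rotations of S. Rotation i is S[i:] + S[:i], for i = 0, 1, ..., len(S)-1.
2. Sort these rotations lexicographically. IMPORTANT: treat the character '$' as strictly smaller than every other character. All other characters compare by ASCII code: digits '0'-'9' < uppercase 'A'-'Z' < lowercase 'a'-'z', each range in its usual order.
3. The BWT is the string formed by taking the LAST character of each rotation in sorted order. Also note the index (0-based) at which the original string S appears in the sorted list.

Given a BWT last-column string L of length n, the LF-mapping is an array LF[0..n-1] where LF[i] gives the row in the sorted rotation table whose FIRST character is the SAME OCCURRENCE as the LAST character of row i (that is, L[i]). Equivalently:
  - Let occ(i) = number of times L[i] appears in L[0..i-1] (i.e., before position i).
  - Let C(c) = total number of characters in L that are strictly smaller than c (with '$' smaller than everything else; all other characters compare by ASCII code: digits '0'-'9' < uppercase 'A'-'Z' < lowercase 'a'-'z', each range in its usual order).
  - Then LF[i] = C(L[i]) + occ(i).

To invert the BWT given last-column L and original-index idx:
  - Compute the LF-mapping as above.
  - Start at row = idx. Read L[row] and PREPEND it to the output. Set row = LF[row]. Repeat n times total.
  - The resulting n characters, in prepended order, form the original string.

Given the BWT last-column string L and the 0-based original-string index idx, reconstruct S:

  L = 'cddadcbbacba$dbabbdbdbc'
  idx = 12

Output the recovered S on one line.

LF mapping: 13 17 18 1 19 14 5 6 2 15 7 3 0 20 8 4 9 10 21 11 22 12 16
Walk LF starting at row 12, prepending L[row]:
  step 1: row=12, L[12]='$', prepend. Next row=LF[12]=0
  step 2: row=0, L[0]='c', prepend. Next row=LF[0]=13
  step 3: row=13, L[13]='d', prepend. Next row=LF[13]=20
  step 4: row=20, L[20]='d', prepend. Next row=LF[20]=22
  step 5: row=22, L[22]='c', prepend. Next row=LF[22]=16
  step 6: row=16, L[16]='b', prepend. Next row=LF[16]=9
  step 7: row=9, L[9]='c', prepend. Next row=LF[9]=15
  step 8: row=15, L[15]='a', prepend. Next row=LF[15]=4
  step 9: row=4, L[4]='d', prepend. Next row=LF[4]=19
  step 10: row=19, L[19]='b', prepend. Next row=LF[19]=11
  step 11: row=11, L[11]='a', prepend. Next row=LF[11]=3
  step 12: row=3, L[3]='a', prepend. Next row=LF[3]=1
  step 13: row=1, L[1]='d', prepend. Next row=LF[1]=17
  step 14: row=17, L[17]='b', prepend. Next row=LF[17]=10
  step 15: row=10, L[10]='b', prepend. Next row=LF[10]=7
  step 16: row=7, L[7]='b', prepend. Next row=LF[7]=6
  step 17: row=6, L[6]='b', prepend. Next row=LF[6]=5
  step 18: row=5, L[5]='c', prepend. Next row=LF[5]=14
  step 19: row=14, L[14]='b', prepend. Next row=LF[14]=8
  step 20: row=8, L[8]='a', prepend. Next row=LF[8]=2
  step 21: row=2, L[2]='d', prepend. Next row=LF[2]=18
  step 22: row=18, L[18]='d', prepend. Next row=LF[18]=21
  step 23: row=21, L[21]='b', prepend. Next row=LF[21]=12
Reversed output: bddabcbbbbdaabdacbcddc$

Answer: bddabcbbbbdaabdacbcddc$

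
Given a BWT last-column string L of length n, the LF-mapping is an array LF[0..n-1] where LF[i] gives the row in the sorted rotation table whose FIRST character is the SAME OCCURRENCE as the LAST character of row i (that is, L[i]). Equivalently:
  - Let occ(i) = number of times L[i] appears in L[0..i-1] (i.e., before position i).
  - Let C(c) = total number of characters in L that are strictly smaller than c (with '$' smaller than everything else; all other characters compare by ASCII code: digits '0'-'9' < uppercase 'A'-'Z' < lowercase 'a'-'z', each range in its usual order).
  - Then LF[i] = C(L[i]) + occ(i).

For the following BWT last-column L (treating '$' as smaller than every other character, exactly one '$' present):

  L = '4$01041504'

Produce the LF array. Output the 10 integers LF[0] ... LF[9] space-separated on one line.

Answer: 6 0 1 4 2 7 5 9 3 8

Derivation:
Char counts: '$':1, '0':3, '1':2, '4':3, '5':1
C (first-col start): C('$')=0, C('0')=1, C('1')=4, C('4')=6, C('5')=9
L[0]='4': occ=0, LF[0]=C('4')+0=6+0=6
L[1]='$': occ=0, LF[1]=C('$')+0=0+0=0
L[2]='0': occ=0, LF[2]=C('0')+0=1+0=1
L[3]='1': occ=0, LF[3]=C('1')+0=4+0=4
L[4]='0': occ=1, LF[4]=C('0')+1=1+1=2
L[5]='4': occ=1, LF[5]=C('4')+1=6+1=7
L[6]='1': occ=1, LF[6]=C('1')+1=4+1=5
L[7]='5': occ=0, LF[7]=C('5')+0=9+0=9
L[8]='0': occ=2, LF[8]=C('0')+2=1+2=3
L[9]='4': occ=2, LF[9]=C('4')+2=6+2=8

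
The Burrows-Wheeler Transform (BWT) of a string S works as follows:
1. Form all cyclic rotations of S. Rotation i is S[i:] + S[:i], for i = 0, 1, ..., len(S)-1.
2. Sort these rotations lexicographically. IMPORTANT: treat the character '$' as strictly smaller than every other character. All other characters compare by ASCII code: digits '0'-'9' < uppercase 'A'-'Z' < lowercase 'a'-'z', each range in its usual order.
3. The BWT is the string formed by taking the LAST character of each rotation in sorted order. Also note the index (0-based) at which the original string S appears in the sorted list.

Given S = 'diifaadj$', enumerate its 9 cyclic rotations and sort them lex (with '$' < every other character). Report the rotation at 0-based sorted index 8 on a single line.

All 9 rotations (rotation i = S[i:]+S[:i]):
  rot[0] = diifaadj$
  rot[1] = iifaadj$d
  rot[2] = ifaadj$di
  rot[3] = faadj$dii
  rot[4] = aadj$diif
  rot[5] = adj$diifa
  rot[6] = dj$diifaa
  rot[7] = j$diifaad
  rot[8] = $diifaadj
Sorted (with $ < everything):
  sorted[0] = $diifaadj
  sorted[1] = aadj$diif
  sorted[2] = adj$diifa
  sorted[3] = diifaadj$
  sorted[4] = dj$diifaa
  sorted[5] = faadj$dii
  sorted[6] = ifaadj$di
  sorted[7] = iifaadj$d
  sorted[8] = j$diifaad
sorted[8] = j$diifaad

Answer: j$diifaad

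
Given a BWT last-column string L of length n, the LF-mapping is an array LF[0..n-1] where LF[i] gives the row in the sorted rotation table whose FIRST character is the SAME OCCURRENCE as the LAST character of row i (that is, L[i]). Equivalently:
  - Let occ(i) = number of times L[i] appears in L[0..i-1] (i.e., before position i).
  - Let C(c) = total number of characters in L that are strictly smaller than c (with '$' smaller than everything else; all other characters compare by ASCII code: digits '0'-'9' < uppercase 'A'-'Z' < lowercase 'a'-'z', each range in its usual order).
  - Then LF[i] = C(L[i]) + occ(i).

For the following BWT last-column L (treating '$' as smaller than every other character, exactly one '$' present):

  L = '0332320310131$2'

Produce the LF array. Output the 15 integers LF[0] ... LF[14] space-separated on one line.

Char counts: '$':1, '0':3, '1':3, '2':3, '3':5
C (first-col start): C('$')=0, C('0')=1, C('1')=4, C('2')=7, C('3')=10
L[0]='0': occ=0, LF[0]=C('0')+0=1+0=1
L[1]='3': occ=0, LF[1]=C('3')+0=10+0=10
L[2]='3': occ=1, LF[2]=C('3')+1=10+1=11
L[3]='2': occ=0, LF[3]=C('2')+0=7+0=7
L[4]='3': occ=2, LF[4]=C('3')+2=10+2=12
L[5]='2': occ=1, LF[5]=C('2')+1=7+1=8
L[6]='0': occ=1, LF[6]=C('0')+1=1+1=2
L[7]='3': occ=3, LF[7]=C('3')+3=10+3=13
L[8]='1': occ=0, LF[8]=C('1')+0=4+0=4
L[9]='0': occ=2, LF[9]=C('0')+2=1+2=3
L[10]='1': occ=1, LF[10]=C('1')+1=4+1=5
L[11]='3': occ=4, LF[11]=C('3')+4=10+4=14
L[12]='1': occ=2, LF[12]=C('1')+2=4+2=6
L[13]='$': occ=0, LF[13]=C('$')+0=0+0=0
L[14]='2': occ=2, LF[14]=C('2')+2=7+2=9

Answer: 1 10 11 7 12 8 2 13 4 3 5 14 6 0 9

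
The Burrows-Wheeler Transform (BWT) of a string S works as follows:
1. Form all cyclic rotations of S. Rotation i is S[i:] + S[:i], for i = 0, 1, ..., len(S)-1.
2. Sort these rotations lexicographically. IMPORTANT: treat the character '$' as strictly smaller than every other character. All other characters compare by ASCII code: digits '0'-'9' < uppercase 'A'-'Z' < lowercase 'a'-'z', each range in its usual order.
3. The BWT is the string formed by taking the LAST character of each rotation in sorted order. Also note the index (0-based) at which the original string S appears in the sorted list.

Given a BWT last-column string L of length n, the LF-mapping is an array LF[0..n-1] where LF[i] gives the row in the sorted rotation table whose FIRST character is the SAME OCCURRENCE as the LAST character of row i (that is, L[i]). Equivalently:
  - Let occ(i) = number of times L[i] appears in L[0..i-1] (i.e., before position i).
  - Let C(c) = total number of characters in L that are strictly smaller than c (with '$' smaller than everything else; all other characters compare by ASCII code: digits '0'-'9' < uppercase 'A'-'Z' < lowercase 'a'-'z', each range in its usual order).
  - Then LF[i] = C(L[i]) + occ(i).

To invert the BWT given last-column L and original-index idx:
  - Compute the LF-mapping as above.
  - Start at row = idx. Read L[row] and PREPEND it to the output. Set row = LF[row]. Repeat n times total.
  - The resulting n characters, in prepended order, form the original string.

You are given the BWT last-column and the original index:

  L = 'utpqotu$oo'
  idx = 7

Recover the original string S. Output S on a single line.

LF mapping: 8 6 4 5 1 7 9 0 2 3
Walk LF starting at row 7, prepending L[row]:
  step 1: row=7, L[7]='$', prepend. Next row=LF[7]=0
  step 2: row=0, L[0]='u', prepend. Next row=LF[0]=8
  step 3: row=8, L[8]='o', prepend. Next row=LF[8]=2
  step 4: row=2, L[2]='p', prepend. Next row=LF[2]=4
  step 5: row=4, L[4]='o', prepend. Next row=LF[4]=1
  step 6: row=1, L[1]='t', prepend. Next row=LF[1]=6
  step 7: row=6, L[6]='u', prepend. Next row=LF[6]=9
  step 8: row=9, L[9]='o', prepend. Next row=LF[9]=3
  step 9: row=3, L[3]='q', prepend. Next row=LF[3]=5
  step 10: row=5, L[5]='t', prepend. Next row=LF[5]=7
Reversed output: tqoutopou$

Answer: tqoutopou$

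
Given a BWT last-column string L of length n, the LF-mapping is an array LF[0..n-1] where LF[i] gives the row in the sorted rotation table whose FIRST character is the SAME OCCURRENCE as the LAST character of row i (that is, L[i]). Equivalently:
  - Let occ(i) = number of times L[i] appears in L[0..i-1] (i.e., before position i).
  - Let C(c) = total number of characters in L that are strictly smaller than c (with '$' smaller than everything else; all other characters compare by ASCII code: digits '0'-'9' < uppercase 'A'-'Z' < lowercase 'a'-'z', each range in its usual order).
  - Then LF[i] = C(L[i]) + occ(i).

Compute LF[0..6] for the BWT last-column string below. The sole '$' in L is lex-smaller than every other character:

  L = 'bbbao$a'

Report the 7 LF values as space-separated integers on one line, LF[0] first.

Answer: 3 4 5 1 6 0 2

Derivation:
Char counts: '$':1, 'a':2, 'b':3, 'o':1
C (first-col start): C('$')=0, C('a')=1, C('b')=3, C('o')=6
L[0]='b': occ=0, LF[0]=C('b')+0=3+0=3
L[1]='b': occ=1, LF[1]=C('b')+1=3+1=4
L[2]='b': occ=2, LF[2]=C('b')+2=3+2=5
L[3]='a': occ=0, LF[3]=C('a')+0=1+0=1
L[4]='o': occ=0, LF[4]=C('o')+0=6+0=6
L[5]='$': occ=0, LF[5]=C('$')+0=0+0=0
L[6]='a': occ=1, LF[6]=C('a')+1=1+1=2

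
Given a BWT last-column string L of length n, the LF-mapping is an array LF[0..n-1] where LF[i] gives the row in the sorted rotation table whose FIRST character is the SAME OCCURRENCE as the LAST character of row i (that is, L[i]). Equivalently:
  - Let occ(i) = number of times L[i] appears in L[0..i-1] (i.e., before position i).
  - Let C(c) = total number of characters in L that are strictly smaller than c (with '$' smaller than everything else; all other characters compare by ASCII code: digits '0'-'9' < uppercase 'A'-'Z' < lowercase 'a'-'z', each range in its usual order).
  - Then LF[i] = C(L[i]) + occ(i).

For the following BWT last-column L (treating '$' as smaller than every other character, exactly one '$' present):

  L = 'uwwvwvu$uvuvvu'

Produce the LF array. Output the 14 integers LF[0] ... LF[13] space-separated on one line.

Char counts: '$':1, 'u':5, 'v':5, 'w':3
C (first-col start): C('$')=0, C('u')=1, C('v')=6, C('w')=11
L[0]='u': occ=0, LF[0]=C('u')+0=1+0=1
L[1]='w': occ=0, LF[1]=C('w')+0=11+0=11
L[2]='w': occ=1, LF[2]=C('w')+1=11+1=12
L[3]='v': occ=0, LF[3]=C('v')+0=6+0=6
L[4]='w': occ=2, LF[4]=C('w')+2=11+2=13
L[5]='v': occ=1, LF[5]=C('v')+1=6+1=7
L[6]='u': occ=1, LF[6]=C('u')+1=1+1=2
L[7]='$': occ=0, LF[7]=C('$')+0=0+0=0
L[8]='u': occ=2, LF[8]=C('u')+2=1+2=3
L[9]='v': occ=2, LF[9]=C('v')+2=6+2=8
L[10]='u': occ=3, LF[10]=C('u')+3=1+3=4
L[11]='v': occ=3, LF[11]=C('v')+3=6+3=9
L[12]='v': occ=4, LF[12]=C('v')+4=6+4=10
L[13]='u': occ=4, LF[13]=C('u')+4=1+4=5

Answer: 1 11 12 6 13 7 2 0 3 8 4 9 10 5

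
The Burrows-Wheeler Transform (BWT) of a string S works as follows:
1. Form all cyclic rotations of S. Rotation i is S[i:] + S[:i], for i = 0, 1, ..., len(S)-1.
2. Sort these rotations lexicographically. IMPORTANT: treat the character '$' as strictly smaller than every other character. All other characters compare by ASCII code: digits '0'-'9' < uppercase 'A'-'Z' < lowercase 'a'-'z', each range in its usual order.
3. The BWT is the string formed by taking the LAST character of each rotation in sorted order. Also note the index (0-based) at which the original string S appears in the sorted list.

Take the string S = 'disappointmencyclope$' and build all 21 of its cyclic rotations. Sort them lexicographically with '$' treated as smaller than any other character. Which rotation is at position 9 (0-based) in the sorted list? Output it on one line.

All 21 rotations (rotation i = S[i:]+S[:i]):
  rot[0] = disappointmencyclope$
  rot[1] = isappointmencyclope$d
  rot[2] = sappointmencyclope$di
  rot[3] = appointmencyclope$dis
  rot[4] = ppointmencyclope$disa
  rot[5] = pointmencyclope$disap
  rot[6] = ointmencyclope$disapp
  rot[7] = intmencyclope$disappo
  rot[8] = ntmencyclope$disappoi
  rot[9] = tmencyclope$disappoin
  rot[10] = mencyclope$disappoint
  rot[11] = encyclope$disappointm
  rot[12] = ncyclope$disappointme
  rot[13] = cyclope$disappointmen
  rot[14] = yclope$disappointmenc
  rot[15] = clope$disappointmency
  rot[16] = lope$disappointmencyc
  rot[17] = ope$disappointmencycl
  rot[18] = pe$disappointmencyclo
  rot[19] = e$disappointmencyclop
  rot[20] = $disappointmencyclope
Sorted (with $ < everything):
  sorted[0] = $disappointmencyclope
  sorted[1] = appointmencyclope$dis
  sorted[2] = clope$disappointmency
  sorted[3] = cyclope$disappointmen
  sorted[4] = disappointmencyclope$
  sorted[5] = e$disappointmencyclop
  sorted[6] = encyclope$disappointm
  sorted[7] = intmencyclope$disappo
  sorted[8] = isappointmencyclope$d
  sorted[9] = lope$disappointmencyc
  sorted[10] = mencyclope$disappoint
  sorted[11] = ncyclope$disappointme
  sorted[12] = ntmencyclope$disappoi
  sorted[13] = ointmencyclope$disapp
  sorted[14] = ope$disappointmencycl
  sorted[15] = pe$disappointmencyclo
  sorted[16] = pointmencyclope$disap
  sorted[17] = ppointmencyclope$disa
  sorted[18] = sappointmencyclope$di
  sorted[19] = tmencyclope$disappoin
  sorted[20] = yclope$disappointmenc
sorted[9] = lope$disappointmencyc

Answer: lope$disappointmencyc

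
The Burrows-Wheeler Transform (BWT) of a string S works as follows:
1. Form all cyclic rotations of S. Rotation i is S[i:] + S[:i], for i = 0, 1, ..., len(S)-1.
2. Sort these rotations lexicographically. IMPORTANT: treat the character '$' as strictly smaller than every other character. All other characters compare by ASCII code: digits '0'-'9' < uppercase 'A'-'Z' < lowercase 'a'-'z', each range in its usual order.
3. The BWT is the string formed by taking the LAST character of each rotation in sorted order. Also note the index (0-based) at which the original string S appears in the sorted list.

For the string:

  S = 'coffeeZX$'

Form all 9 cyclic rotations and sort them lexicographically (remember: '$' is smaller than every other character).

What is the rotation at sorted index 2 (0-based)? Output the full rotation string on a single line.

Answer: ZX$coffee

Derivation:
All 9 rotations (rotation i = S[i:]+S[:i]):
  rot[0] = coffeeZX$
  rot[1] = offeeZX$c
  rot[2] = ffeeZX$co
  rot[3] = feeZX$cof
  rot[4] = eeZX$coff
  rot[5] = eZX$coffe
  rot[6] = ZX$coffee
  rot[7] = X$coffeeZ
  rot[8] = $coffeeZX
Sorted (with $ < everything):
  sorted[0] = $coffeeZX
  sorted[1] = X$coffeeZ
  sorted[2] = ZX$coffee
  sorted[3] = coffeeZX$
  sorted[4] = eZX$coffe
  sorted[5] = eeZX$coff
  sorted[6] = feeZX$cof
  sorted[7] = ffeeZX$co
  sorted[8] = offeeZX$c
sorted[2] = ZX$coffee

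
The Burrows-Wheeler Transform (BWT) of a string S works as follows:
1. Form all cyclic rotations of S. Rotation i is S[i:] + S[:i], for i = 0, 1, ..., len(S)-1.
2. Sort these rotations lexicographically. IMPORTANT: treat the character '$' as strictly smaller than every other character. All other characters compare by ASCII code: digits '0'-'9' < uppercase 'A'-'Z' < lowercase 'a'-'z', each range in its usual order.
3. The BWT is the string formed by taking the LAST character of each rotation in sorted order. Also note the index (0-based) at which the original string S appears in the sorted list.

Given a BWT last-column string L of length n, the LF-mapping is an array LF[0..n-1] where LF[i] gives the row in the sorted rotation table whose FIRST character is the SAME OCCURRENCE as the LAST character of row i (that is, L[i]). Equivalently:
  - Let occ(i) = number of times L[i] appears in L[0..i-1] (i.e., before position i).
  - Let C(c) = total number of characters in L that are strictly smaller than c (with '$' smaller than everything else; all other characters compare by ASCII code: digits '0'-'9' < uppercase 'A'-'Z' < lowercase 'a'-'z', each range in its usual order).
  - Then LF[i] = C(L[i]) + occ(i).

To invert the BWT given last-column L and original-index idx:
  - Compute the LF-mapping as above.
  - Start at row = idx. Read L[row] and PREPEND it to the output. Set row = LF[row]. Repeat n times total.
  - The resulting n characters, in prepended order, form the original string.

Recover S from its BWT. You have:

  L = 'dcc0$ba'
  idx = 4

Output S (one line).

LF mapping: 6 4 5 1 0 3 2
Walk LF starting at row 4, prepending L[row]:
  step 1: row=4, L[4]='$', prepend. Next row=LF[4]=0
  step 2: row=0, L[0]='d', prepend. Next row=LF[0]=6
  step 3: row=6, L[6]='a', prepend. Next row=LF[6]=2
  step 4: row=2, L[2]='c', prepend. Next row=LF[2]=5
  step 5: row=5, L[5]='b', prepend. Next row=LF[5]=3
  step 6: row=3, L[3]='0', prepend. Next row=LF[3]=1
  step 7: row=1, L[1]='c', prepend. Next row=LF[1]=4
Reversed output: c0bcad$

Answer: c0bcad$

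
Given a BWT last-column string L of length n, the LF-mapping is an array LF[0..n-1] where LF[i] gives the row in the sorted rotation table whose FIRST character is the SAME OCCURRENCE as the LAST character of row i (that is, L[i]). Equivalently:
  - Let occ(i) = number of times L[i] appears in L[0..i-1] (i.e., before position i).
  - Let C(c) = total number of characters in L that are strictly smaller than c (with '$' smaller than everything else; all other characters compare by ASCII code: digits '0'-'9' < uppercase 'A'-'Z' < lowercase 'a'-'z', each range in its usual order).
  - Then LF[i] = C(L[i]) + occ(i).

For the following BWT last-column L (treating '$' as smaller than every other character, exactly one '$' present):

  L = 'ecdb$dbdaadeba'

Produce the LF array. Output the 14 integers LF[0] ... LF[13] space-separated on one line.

Char counts: '$':1, 'a':3, 'b':3, 'c':1, 'd':4, 'e':2
C (first-col start): C('$')=0, C('a')=1, C('b')=4, C('c')=7, C('d')=8, C('e')=12
L[0]='e': occ=0, LF[0]=C('e')+0=12+0=12
L[1]='c': occ=0, LF[1]=C('c')+0=7+0=7
L[2]='d': occ=0, LF[2]=C('d')+0=8+0=8
L[3]='b': occ=0, LF[3]=C('b')+0=4+0=4
L[4]='$': occ=0, LF[4]=C('$')+0=0+0=0
L[5]='d': occ=1, LF[5]=C('d')+1=8+1=9
L[6]='b': occ=1, LF[6]=C('b')+1=4+1=5
L[7]='d': occ=2, LF[7]=C('d')+2=8+2=10
L[8]='a': occ=0, LF[8]=C('a')+0=1+0=1
L[9]='a': occ=1, LF[9]=C('a')+1=1+1=2
L[10]='d': occ=3, LF[10]=C('d')+3=8+3=11
L[11]='e': occ=1, LF[11]=C('e')+1=12+1=13
L[12]='b': occ=2, LF[12]=C('b')+2=4+2=6
L[13]='a': occ=2, LF[13]=C('a')+2=1+2=3

Answer: 12 7 8 4 0 9 5 10 1 2 11 13 6 3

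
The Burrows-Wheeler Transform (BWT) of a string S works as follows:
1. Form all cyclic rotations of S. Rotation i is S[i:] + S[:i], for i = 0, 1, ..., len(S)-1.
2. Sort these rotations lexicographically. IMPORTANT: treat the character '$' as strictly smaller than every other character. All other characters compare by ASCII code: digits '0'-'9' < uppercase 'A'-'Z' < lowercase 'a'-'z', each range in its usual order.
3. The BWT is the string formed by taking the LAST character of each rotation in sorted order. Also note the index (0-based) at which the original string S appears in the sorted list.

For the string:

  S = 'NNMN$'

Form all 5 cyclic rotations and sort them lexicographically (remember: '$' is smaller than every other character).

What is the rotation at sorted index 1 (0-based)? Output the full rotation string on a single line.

Answer: MN$NN

Derivation:
All 5 rotations (rotation i = S[i:]+S[:i]):
  rot[0] = NNMN$
  rot[1] = NMN$N
  rot[2] = MN$NN
  rot[3] = N$NNM
  rot[4] = $NNMN
Sorted (with $ < everything):
  sorted[0] = $NNMN
  sorted[1] = MN$NN
  sorted[2] = N$NNM
  sorted[3] = NMN$N
  sorted[4] = NNMN$
sorted[1] = MN$NN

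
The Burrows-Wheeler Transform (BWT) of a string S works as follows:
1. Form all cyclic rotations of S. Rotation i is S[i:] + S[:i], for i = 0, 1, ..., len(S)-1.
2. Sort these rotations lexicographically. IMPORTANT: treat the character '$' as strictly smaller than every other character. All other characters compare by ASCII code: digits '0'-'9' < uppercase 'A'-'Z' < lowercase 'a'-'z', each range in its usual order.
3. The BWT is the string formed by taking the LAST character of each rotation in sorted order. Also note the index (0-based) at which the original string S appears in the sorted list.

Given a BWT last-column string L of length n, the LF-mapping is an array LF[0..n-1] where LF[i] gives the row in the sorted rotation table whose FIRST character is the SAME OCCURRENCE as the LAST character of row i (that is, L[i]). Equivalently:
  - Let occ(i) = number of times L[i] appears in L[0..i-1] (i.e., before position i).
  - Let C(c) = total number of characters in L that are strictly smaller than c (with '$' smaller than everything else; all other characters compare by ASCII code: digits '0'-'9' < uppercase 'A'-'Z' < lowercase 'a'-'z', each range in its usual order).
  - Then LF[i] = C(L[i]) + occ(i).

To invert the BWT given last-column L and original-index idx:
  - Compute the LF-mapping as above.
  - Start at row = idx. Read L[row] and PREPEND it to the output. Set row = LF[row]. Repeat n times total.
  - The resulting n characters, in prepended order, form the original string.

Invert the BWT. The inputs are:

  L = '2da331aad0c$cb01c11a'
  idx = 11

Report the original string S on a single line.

Answer: a1d031ca0bad311cca2$

Derivation:
LF mapping: 7 18 10 8 9 3 11 12 19 1 15 0 16 14 2 4 17 5 6 13
Walk LF starting at row 11, prepending L[row]:
  step 1: row=11, L[11]='$', prepend. Next row=LF[11]=0
  step 2: row=0, L[0]='2', prepend. Next row=LF[0]=7
  step 3: row=7, L[7]='a', prepend. Next row=LF[7]=12
  step 4: row=12, L[12]='c', prepend. Next row=LF[12]=16
  step 5: row=16, L[16]='c', prepend. Next row=LF[16]=17
  step 6: row=17, L[17]='1', prepend. Next row=LF[17]=5
  step 7: row=5, L[5]='1', prepend. Next row=LF[5]=3
  step 8: row=3, L[3]='3', prepend. Next row=LF[3]=8
  step 9: row=8, L[8]='d', prepend. Next row=LF[8]=19
  step 10: row=19, L[19]='a', prepend. Next row=LF[19]=13
  step 11: row=13, L[13]='b', prepend. Next row=LF[13]=14
  step 12: row=14, L[14]='0', prepend. Next row=LF[14]=2
  step 13: row=2, L[2]='a', prepend. Next row=LF[2]=10
  step 14: row=10, L[10]='c', prepend. Next row=LF[10]=15
  step 15: row=15, L[15]='1', prepend. Next row=LF[15]=4
  step 16: row=4, L[4]='3', prepend. Next row=LF[4]=9
  step 17: row=9, L[9]='0', prepend. Next row=LF[9]=1
  step 18: row=1, L[1]='d', prepend. Next row=LF[1]=18
  step 19: row=18, L[18]='1', prepend. Next row=LF[18]=6
  step 20: row=6, L[6]='a', prepend. Next row=LF[6]=11
Reversed output: a1d031ca0bad311cca2$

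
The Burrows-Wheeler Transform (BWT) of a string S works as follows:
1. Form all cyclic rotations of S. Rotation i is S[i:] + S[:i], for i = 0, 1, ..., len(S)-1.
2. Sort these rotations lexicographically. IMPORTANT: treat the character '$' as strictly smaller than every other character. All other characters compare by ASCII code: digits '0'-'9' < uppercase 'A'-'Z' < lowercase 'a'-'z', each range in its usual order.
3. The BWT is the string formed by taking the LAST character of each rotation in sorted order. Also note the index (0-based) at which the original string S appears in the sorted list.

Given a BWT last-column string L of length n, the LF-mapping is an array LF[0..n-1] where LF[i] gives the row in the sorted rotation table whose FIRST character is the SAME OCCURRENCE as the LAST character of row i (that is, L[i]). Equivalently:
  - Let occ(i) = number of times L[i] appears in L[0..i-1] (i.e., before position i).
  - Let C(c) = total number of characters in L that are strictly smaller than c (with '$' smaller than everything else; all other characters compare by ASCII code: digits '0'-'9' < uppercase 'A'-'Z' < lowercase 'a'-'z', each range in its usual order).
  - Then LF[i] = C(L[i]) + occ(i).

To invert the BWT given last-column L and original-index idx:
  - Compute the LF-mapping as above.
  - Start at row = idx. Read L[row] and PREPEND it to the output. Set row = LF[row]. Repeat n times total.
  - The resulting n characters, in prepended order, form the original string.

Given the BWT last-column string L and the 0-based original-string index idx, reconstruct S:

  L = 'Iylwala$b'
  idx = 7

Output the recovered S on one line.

Answer: wallabyI$

Derivation:
LF mapping: 1 8 5 7 2 6 3 0 4
Walk LF starting at row 7, prepending L[row]:
  step 1: row=7, L[7]='$', prepend. Next row=LF[7]=0
  step 2: row=0, L[0]='I', prepend. Next row=LF[0]=1
  step 3: row=1, L[1]='y', prepend. Next row=LF[1]=8
  step 4: row=8, L[8]='b', prepend. Next row=LF[8]=4
  step 5: row=4, L[4]='a', prepend. Next row=LF[4]=2
  step 6: row=2, L[2]='l', prepend. Next row=LF[2]=5
  step 7: row=5, L[5]='l', prepend. Next row=LF[5]=6
  step 8: row=6, L[6]='a', prepend. Next row=LF[6]=3
  step 9: row=3, L[3]='w', prepend. Next row=LF[3]=7
Reversed output: wallabyI$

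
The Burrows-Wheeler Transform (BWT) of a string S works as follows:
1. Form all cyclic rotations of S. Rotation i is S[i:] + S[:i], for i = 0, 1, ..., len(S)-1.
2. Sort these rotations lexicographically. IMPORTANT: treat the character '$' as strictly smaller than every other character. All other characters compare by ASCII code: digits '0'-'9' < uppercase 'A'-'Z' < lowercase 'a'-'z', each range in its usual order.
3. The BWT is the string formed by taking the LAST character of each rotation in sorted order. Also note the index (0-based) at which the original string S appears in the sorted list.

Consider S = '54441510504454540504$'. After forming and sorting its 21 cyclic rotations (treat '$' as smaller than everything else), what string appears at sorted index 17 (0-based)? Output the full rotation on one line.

Answer: 510504454540504$54441

Derivation:
All 21 rotations (rotation i = S[i:]+S[:i]):
  rot[0] = 54441510504454540504$
  rot[1] = 4441510504454540504$5
  rot[2] = 441510504454540504$54
  rot[3] = 41510504454540504$544
  rot[4] = 1510504454540504$5444
  rot[5] = 510504454540504$54441
  rot[6] = 10504454540504$544415
  rot[7] = 0504454540504$5444151
  rot[8] = 504454540504$54441510
  rot[9] = 04454540504$544415105
  rot[10] = 4454540504$5444151050
  rot[11] = 454540504$54441510504
  rot[12] = 54540504$544415105044
  rot[13] = 4540504$5444151050445
  rot[14] = 540504$54441510504454
  rot[15] = 40504$544415105044545
  rot[16] = 0504$5444151050445454
  rot[17] = 504$54441510504454540
  rot[18] = 04$544415105044545405
  rot[19] = 4$5444151050445454050
  rot[20] = $54441510504454540504
Sorted (with $ < everything):
  sorted[0] = $54441510504454540504
  sorted[1] = 04$544415105044545405
  sorted[2] = 04454540504$544415105
  sorted[3] = 0504$5444151050445454
  sorted[4] = 0504454540504$5444151
  sorted[5] = 10504454540504$544415
  sorted[6] = 1510504454540504$5444
  sorted[7] = 4$5444151050445454050
  sorted[8] = 40504$544415105044545
  sorted[9] = 41510504454540504$544
  sorted[10] = 441510504454540504$54
  sorted[11] = 4441510504454540504$5
  sorted[12] = 4454540504$5444151050
  sorted[13] = 4540504$5444151050445
  sorted[14] = 454540504$54441510504
  sorted[15] = 504$54441510504454540
  sorted[16] = 504454540504$54441510
  sorted[17] = 510504454540504$54441
  sorted[18] = 540504$54441510504454
  sorted[19] = 54441510504454540504$
  sorted[20] = 54540504$544415105044
sorted[17] = 510504454540504$54441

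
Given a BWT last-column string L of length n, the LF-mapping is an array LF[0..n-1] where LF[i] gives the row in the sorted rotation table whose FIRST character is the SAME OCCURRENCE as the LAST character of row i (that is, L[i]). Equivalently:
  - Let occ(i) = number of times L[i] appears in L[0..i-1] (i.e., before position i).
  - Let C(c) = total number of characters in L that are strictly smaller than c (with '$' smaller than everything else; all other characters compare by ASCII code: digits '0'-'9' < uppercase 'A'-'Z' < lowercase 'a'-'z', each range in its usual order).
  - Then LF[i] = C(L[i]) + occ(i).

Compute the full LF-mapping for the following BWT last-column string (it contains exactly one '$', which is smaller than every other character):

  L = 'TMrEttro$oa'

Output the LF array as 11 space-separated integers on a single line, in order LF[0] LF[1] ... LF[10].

Char counts: '$':1, 'E':1, 'M':1, 'T':1, 'a':1, 'o':2, 'r':2, 't':2
C (first-col start): C('$')=0, C('E')=1, C('M')=2, C('T')=3, C('a')=4, C('o')=5, C('r')=7, C('t')=9
L[0]='T': occ=0, LF[0]=C('T')+0=3+0=3
L[1]='M': occ=0, LF[1]=C('M')+0=2+0=2
L[2]='r': occ=0, LF[2]=C('r')+0=7+0=7
L[3]='E': occ=0, LF[3]=C('E')+0=1+0=1
L[4]='t': occ=0, LF[4]=C('t')+0=9+0=9
L[5]='t': occ=1, LF[5]=C('t')+1=9+1=10
L[6]='r': occ=1, LF[6]=C('r')+1=7+1=8
L[7]='o': occ=0, LF[7]=C('o')+0=5+0=5
L[8]='$': occ=0, LF[8]=C('$')+0=0+0=0
L[9]='o': occ=1, LF[9]=C('o')+1=5+1=6
L[10]='a': occ=0, LF[10]=C('a')+0=4+0=4

Answer: 3 2 7 1 9 10 8 5 0 6 4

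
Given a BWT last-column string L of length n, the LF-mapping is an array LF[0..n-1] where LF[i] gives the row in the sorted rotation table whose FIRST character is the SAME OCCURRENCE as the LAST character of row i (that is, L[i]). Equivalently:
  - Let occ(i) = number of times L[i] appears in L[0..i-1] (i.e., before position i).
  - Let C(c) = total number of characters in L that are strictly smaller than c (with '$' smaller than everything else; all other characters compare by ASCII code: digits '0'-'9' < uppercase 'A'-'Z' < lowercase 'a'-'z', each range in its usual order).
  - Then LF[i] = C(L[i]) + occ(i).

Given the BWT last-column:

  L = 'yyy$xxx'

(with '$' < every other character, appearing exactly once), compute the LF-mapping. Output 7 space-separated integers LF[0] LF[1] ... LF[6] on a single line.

Answer: 4 5 6 0 1 2 3

Derivation:
Char counts: '$':1, 'x':3, 'y':3
C (first-col start): C('$')=0, C('x')=1, C('y')=4
L[0]='y': occ=0, LF[0]=C('y')+0=4+0=4
L[1]='y': occ=1, LF[1]=C('y')+1=4+1=5
L[2]='y': occ=2, LF[2]=C('y')+2=4+2=6
L[3]='$': occ=0, LF[3]=C('$')+0=0+0=0
L[4]='x': occ=0, LF[4]=C('x')+0=1+0=1
L[5]='x': occ=1, LF[5]=C('x')+1=1+1=2
L[6]='x': occ=2, LF[6]=C('x')+2=1+2=3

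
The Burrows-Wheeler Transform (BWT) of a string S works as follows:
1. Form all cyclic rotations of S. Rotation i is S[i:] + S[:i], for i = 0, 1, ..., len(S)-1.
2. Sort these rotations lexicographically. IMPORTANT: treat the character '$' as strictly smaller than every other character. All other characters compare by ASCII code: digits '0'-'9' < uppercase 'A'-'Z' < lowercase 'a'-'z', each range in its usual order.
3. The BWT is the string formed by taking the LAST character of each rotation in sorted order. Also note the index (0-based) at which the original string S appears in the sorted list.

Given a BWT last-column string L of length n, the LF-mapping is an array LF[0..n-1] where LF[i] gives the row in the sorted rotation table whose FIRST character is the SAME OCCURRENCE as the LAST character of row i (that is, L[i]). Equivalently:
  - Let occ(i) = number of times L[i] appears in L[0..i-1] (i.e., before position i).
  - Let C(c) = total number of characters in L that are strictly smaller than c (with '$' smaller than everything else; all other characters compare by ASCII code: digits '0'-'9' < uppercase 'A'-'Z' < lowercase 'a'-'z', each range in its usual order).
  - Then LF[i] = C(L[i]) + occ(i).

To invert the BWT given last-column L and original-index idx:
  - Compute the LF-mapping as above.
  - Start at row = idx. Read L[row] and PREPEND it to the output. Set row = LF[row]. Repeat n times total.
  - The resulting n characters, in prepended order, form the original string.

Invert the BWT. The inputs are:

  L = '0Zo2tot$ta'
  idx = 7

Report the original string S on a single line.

LF mapping: 1 3 5 2 7 6 8 0 9 4
Walk LF starting at row 7, prepending L[row]:
  step 1: row=7, L[7]='$', prepend. Next row=LF[7]=0
  step 2: row=0, L[0]='0', prepend. Next row=LF[0]=1
  step 3: row=1, L[1]='Z', prepend. Next row=LF[1]=3
  step 4: row=3, L[3]='2', prepend. Next row=LF[3]=2
  step 5: row=2, L[2]='o', prepend. Next row=LF[2]=5
  step 6: row=5, L[5]='o', prepend. Next row=LF[5]=6
  step 7: row=6, L[6]='t', prepend. Next row=LF[6]=8
  step 8: row=8, L[8]='t', prepend. Next row=LF[8]=9
  step 9: row=9, L[9]='a', prepend. Next row=LF[9]=4
  step 10: row=4, L[4]='t', prepend. Next row=LF[4]=7
Reversed output: tattoo2Z0$

Answer: tattoo2Z0$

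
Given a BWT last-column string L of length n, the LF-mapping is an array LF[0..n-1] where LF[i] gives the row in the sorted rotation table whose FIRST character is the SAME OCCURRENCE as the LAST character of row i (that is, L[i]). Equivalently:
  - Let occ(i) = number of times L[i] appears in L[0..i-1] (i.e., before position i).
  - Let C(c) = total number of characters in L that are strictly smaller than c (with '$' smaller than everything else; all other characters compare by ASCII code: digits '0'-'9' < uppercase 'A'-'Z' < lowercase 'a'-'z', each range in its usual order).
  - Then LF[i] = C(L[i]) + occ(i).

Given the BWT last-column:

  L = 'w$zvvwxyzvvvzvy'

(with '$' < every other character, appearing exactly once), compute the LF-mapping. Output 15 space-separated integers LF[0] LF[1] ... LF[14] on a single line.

Char counts: '$':1, 'v':6, 'w':2, 'x':1, 'y':2, 'z':3
C (first-col start): C('$')=0, C('v')=1, C('w')=7, C('x')=9, C('y')=10, C('z')=12
L[0]='w': occ=0, LF[0]=C('w')+0=7+0=7
L[1]='$': occ=0, LF[1]=C('$')+0=0+0=0
L[2]='z': occ=0, LF[2]=C('z')+0=12+0=12
L[3]='v': occ=0, LF[3]=C('v')+0=1+0=1
L[4]='v': occ=1, LF[4]=C('v')+1=1+1=2
L[5]='w': occ=1, LF[5]=C('w')+1=7+1=8
L[6]='x': occ=0, LF[6]=C('x')+0=9+0=9
L[7]='y': occ=0, LF[7]=C('y')+0=10+0=10
L[8]='z': occ=1, LF[8]=C('z')+1=12+1=13
L[9]='v': occ=2, LF[9]=C('v')+2=1+2=3
L[10]='v': occ=3, LF[10]=C('v')+3=1+3=4
L[11]='v': occ=4, LF[11]=C('v')+4=1+4=5
L[12]='z': occ=2, LF[12]=C('z')+2=12+2=14
L[13]='v': occ=5, LF[13]=C('v')+5=1+5=6
L[14]='y': occ=1, LF[14]=C('y')+1=10+1=11

Answer: 7 0 12 1 2 8 9 10 13 3 4 5 14 6 11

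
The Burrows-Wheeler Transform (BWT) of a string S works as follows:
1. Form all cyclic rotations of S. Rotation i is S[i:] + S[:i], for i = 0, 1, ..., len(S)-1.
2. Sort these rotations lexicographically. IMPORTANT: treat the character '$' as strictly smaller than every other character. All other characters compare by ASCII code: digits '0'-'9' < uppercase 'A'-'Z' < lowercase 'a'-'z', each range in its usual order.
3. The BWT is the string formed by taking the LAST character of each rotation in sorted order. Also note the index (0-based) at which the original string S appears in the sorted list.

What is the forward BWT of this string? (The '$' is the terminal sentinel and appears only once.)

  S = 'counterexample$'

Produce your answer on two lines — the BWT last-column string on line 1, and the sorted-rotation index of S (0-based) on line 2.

All 15 rotations (rotation i = S[i:]+S[:i]):
  rot[0] = counterexample$
  rot[1] = ounterexample$c
  rot[2] = unterexample$co
  rot[3] = nterexample$cou
  rot[4] = terexample$coun
  rot[5] = erexample$count
  rot[6] = rexample$counte
  rot[7] = example$counter
  rot[8] = xample$countere
  rot[9] = ample$counterex
  rot[10] = mple$counterexa
  rot[11] = ple$counterexam
  rot[12] = le$counterexamp
  rot[13] = e$counterexampl
  rot[14] = $counterexample
Sorted (with $ < everything):
  sorted[0] = $counterexample  (last char: 'e')
  sorted[1] = ample$counterex  (last char: 'x')
  sorted[2] = counterexample$  (last char: '$')
  sorted[3] = e$counterexampl  (last char: 'l')
  sorted[4] = erexample$count  (last char: 't')
  sorted[5] = example$counter  (last char: 'r')
  sorted[6] = le$counterexamp  (last char: 'p')
  sorted[7] = mple$counterexa  (last char: 'a')
  sorted[8] = nterexample$cou  (last char: 'u')
  sorted[9] = ounterexample$c  (last char: 'c')
  sorted[10] = ple$counterexam  (last char: 'm')
  sorted[11] = rexample$counte  (last char: 'e')
  sorted[12] = terexample$coun  (last char: 'n')
  sorted[13] = unterexample$co  (last char: 'o')
  sorted[14] = xample$countere  (last char: 'e')
Last column: ex$ltrpaucmenoe
Original string S is at sorted index 2

Answer: ex$ltrpaucmenoe
2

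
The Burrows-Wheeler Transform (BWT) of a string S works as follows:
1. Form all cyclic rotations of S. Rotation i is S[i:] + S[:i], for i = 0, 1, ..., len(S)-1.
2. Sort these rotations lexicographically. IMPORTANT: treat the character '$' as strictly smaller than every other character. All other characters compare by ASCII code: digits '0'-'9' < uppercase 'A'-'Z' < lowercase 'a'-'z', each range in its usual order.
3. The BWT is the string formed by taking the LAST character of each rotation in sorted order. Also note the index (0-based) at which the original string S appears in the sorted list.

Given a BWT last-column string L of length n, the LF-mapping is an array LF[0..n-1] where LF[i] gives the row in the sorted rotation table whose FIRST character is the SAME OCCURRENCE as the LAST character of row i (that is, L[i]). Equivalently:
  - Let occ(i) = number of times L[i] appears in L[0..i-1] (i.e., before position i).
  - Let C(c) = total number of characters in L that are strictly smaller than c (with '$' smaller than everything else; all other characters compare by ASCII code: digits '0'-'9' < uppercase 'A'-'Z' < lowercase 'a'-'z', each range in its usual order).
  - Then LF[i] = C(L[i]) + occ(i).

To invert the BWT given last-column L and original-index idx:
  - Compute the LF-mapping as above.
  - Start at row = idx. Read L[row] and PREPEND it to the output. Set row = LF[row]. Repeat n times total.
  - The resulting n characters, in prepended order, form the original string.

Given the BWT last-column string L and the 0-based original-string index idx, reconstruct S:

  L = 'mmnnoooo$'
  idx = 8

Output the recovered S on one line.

LF mapping: 1 2 3 4 5 6 7 8 0
Walk LF starting at row 8, prepending L[row]:
  step 1: row=8, L[8]='$', prepend. Next row=LF[8]=0
  step 2: row=0, L[0]='m', prepend. Next row=LF[0]=1
  step 3: row=1, L[1]='m', prepend. Next row=LF[1]=2
  step 4: row=2, L[2]='n', prepend. Next row=LF[2]=3
  step 5: row=3, L[3]='n', prepend. Next row=LF[3]=4
  step 6: row=4, L[4]='o', prepend. Next row=LF[4]=5
  step 7: row=5, L[5]='o', prepend. Next row=LF[5]=6
  step 8: row=6, L[6]='o', prepend. Next row=LF[6]=7
  step 9: row=7, L[7]='o', prepend. Next row=LF[7]=8
Reversed output: oooonnmm$

Answer: oooonnmm$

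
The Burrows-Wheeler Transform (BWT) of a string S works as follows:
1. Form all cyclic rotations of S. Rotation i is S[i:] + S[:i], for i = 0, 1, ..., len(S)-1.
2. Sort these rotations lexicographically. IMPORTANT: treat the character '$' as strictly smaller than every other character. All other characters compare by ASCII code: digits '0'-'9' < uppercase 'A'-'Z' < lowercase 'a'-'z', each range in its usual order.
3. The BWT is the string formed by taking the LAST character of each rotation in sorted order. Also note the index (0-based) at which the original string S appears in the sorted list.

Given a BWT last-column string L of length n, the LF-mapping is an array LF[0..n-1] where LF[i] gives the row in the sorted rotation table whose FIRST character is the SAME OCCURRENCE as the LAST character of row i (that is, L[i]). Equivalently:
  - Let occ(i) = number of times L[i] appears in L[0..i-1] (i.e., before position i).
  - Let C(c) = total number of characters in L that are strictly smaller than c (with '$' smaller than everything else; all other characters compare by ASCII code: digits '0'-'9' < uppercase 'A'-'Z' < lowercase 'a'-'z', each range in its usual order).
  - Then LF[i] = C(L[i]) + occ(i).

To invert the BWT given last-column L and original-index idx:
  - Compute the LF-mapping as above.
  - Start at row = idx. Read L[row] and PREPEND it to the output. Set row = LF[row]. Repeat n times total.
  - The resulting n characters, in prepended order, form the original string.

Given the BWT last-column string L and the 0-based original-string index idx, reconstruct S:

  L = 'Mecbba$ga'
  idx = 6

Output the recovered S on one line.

LF mapping: 1 7 6 4 5 2 0 8 3
Walk LF starting at row 6, prepending L[row]:
  step 1: row=6, L[6]='$', prepend. Next row=LF[6]=0
  step 2: row=0, L[0]='M', prepend. Next row=LF[0]=1
  step 3: row=1, L[1]='e', prepend. Next row=LF[1]=7
  step 4: row=7, L[7]='g', prepend. Next row=LF[7]=8
  step 5: row=8, L[8]='a', prepend. Next row=LF[8]=3
  step 6: row=3, L[3]='b', prepend. Next row=LF[3]=4
  step 7: row=4, L[4]='b', prepend. Next row=LF[4]=5
  step 8: row=5, L[5]='a', prepend. Next row=LF[5]=2
  step 9: row=2, L[2]='c', prepend. Next row=LF[2]=6
Reversed output: cabbageM$

Answer: cabbageM$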